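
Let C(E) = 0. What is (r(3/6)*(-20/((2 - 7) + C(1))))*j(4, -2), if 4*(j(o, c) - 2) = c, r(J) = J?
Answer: 3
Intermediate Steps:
j(o, c) = 2 + c/4
(r(3/6)*(-20/((2 - 7) + C(1))))*j(4, -2) = ((3/6)*(-20/((2 - 7) + 0)))*(2 + (¼)*(-2)) = ((3*(⅙))*(-20/(-5 + 0)))*(2 - ½) = ((-20/(-5))/2)*(3/2) = ((-20*(-⅕))/2)*(3/2) = ((½)*4)*(3/2) = 2*(3/2) = 3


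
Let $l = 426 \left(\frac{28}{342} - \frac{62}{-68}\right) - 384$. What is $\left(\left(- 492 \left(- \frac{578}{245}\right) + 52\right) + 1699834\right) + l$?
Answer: $\frac{403846323569}{237405} \approx 1.7011 \cdot 10^{6}$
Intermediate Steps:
$l = \frac{38071}{969}$ ($l = 426 \left(28 \cdot \frac{1}{342} - - \frac{31}{34}\right) - 384 = 426 \left(\frac{14}{171} + \frac{31}{34}\right) - 384 = 426 \cdot \frac{5777}{5814} - 384 = \frac{410167}{969} - 384 = \frac{38071}{969} \approx 39.289$)
$\left(\left(- 492 \left(- \frac{578}{245}\right) + 52\right) + 1699834\right) + l = \left(\left(- 492 \left(- \frac{578}{245}\right) + 52\right) + 1699834\right) + \frac{38071}{969} = \left(\left(- 492 \left(\left(-578\right) \frac{1}{245}\right) + 52\right) + 1699834\right) + \frac{38071}{969} = \left(\left(\left(-492\right) \left(- \frac{578}{245}\right) + 52\right) + 1699834\right) + \frac{38071}{969} = \left(\left(\frac{284376}{245} + 52\right) + 1699834\right) + \frac{38071}{969} = \left(\frac{297116}{245} + 1699834\right) + \frac{38071}{969} = \frac{416756446}{245} + \frac{38071}{969} = \frac{403846323569}{237405}$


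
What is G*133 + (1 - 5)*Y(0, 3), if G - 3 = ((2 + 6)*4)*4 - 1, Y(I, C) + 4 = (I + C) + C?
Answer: 17282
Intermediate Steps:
Y(I, C) = -4 + I + 2*C (Y(I, C) = -4 + ((I + C) + C) = -4 + ((C + I) + C) = -4 + (I + 2*C) = -4 + I + 2*C)
G = 130 (G = 3 + (((2 + 6)*4)*4 - 1) = 3 + ((8*4)*4 - 1) = 3 + (32*4 - 1) = 3 + (128 - 1) = 3 + 127 = 130)
G*133 + (1 - 5)*Y(0, 3) = 130*133 + (1 - 5)*(-4 + 0 + 2*3) = 17290 - 4*(-4 + 0 + 6) = 17290 - 4*2 = 17290 - 8 = 17282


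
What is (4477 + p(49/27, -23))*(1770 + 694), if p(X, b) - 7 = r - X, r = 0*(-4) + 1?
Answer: 298257344/27 ≈ 1.1047e+7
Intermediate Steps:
r = 1 (r = 0 + 1 = 1)
p(X, b) = 8 - X (p(X, b) = 7 + (1 - X) = 8 - X)
(4477 + p(49/27, -23))*(1770 + 694) = (4477 + (8 - 49/27))*(1770 + 694) = (4477 + (8 - 49/27))*2464 = (4477 + 167/27)*2464 = (121046/27)*2464 = 298257344/27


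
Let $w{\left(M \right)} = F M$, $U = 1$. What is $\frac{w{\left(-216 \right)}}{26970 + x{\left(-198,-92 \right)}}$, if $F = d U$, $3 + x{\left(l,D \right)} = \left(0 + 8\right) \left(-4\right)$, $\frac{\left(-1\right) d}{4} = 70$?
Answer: $\frac{12096}{5387} \approx 2.2454$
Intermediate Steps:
$d = -280$ ($d = \left(-4\right) 70 = -280$)
$x{\left(l,D \right)} = -35$ ($x{\left(l,D \right)} = -3 + \left(0 + 8\right) \left(-4\right) = -3 + 8 \left(-4\right) = -3 - 32 = -35$)
$F = -280$ ($F = \left(-280\right) 1 = -280$)
$w{\left(M \right)} = - 280 M$
$\frac{w{\left(-216 \right)}}{26970 + x{\left(-198,-92 \right)}} = \frac{\left(-280\right) \left(-216\right)}{26970 - 35} = \frac{60480}{26935} = 60480 \cdot \frac{1}{26935} = \frac{12096}{5387}$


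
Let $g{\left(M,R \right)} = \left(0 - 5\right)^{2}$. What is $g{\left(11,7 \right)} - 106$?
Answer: $-81$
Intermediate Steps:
$g{\left(M,R \right)} = 25$ ($g{\left(M,R \right)} = \left(-5\right)^{2} = 25$)
$g{\left(11,7 \right)} - 106 = 25 - 106 = -81$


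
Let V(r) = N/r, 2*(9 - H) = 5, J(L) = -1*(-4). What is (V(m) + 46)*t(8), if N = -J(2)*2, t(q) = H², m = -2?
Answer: 4225/2 ≈ 2112.5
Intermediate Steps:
J(L) = 4
H = 13/2 (H = 9 - ½*5 = 9 - 5/2 = 13/2 ≈ 6.5000)
t(q) = 169/4 (t(q) = (13/2)² = 169/4)
N = -8 (N = -1*4*2 = -4*2 = -8)
V(r) = -8/r
(V(m) + 46)*t(8) = (-8/(-2) + 46)*(169/4) = (-8*(-½) + 46)*(169/4) = (4 + 46)*(169/4) = 50*(169/4) = 4225/2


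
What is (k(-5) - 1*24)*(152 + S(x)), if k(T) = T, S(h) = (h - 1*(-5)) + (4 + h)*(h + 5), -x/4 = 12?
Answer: -58029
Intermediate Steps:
x = -48 (x = -4*12 = -48)
S(h) = 5 + h + (4 + h)*(5 + h) (S(h) = (h + 5) + (4 + h)*(5 + h) = (5 + h) + (4 + h)*(5 + h) = 5 + h + (4 + h)*(5 + h))
(k(-5) - 1*24)*(152 + S(x)) = (-5 - 1*24)*(152 + (25 + (-48)² + 10*(-48))) = (-5 - 24)*(152 + (25 + 2304 - 480)) = -29*(152 + 1849) = -29*2001 = -58029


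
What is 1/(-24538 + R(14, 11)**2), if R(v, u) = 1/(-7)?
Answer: -49/1202361 ≈ -4.0753e-5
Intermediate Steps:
R(v, u) = -1/7
1/(-24538 + R(14, 11)**2) = 1/(-24538 + (-1/7)**2) = 1/(-24538 + 1/49) = 1/(-1202361/49) = -49/1202361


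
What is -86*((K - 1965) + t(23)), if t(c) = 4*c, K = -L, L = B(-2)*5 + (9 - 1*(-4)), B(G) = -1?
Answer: 161766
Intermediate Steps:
L = 8 (L = -1*5 + (9 - 1*(-4)) = -5 + (9 + 4) = -5 + 13 = 8)
K = -8 (K = -1*8 = -8)
-86*((K - 1965) + t(23)) = -86*((-8 - 1965) + 4*23) = -86*(-1973 + 92) = -86*(-1881) = 161766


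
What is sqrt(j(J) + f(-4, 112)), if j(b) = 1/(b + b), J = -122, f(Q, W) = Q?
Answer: I*sqrt(59597)/122 ≈ 2.001*I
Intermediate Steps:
j(b) = 1/(2*b)
sqrt(j(J) + f(-4, 112)) = sqrt((1/2)/(-122) - 4) = sqrt((1/2)*(-1/122) - 4) = sqrt(-1/244 - 4) = sqrt(-977/244) = I*sqrt(59597)/122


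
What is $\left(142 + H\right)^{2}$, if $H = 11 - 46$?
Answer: $11449$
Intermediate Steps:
$H = -35$ ($H = 11 - 46 = -35$)
$\left(142 + H\right)^{2} = \left(142 - 35\right)^{2} = 107^{2} = 11449$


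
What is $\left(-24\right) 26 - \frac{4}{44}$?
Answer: $- \frac{6865}{11} \approx -624.09$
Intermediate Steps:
$\left(-24\right) 26 - \frac{4}{44} = -624 - \frac{1}{11} = - \frac{6865}{11}$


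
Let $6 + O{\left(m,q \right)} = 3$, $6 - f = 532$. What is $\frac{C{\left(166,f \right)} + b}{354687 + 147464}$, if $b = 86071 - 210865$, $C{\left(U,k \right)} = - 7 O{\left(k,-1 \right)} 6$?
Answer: $- \frac{124668}{502151} \approx -0.24827$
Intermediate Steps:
$f = -526$ ($f = 6 - 532 = -526$)
$O{\left(m,q \right)} = -3$ ($O{\left(m,q \right)} = -6 + 3 = -3$)
$C{\left(U,k \right)} = 126$ ($C{\left(U,k \right)} = \left(-7\right) \left(-3\right) 6 = 21 \cdot 6 = 126$)
$b = -124794$
$\frac{C{\left(166,f \right)} + b}{354687 + 147464} = \frac{126 - 124794}{354687 + 147464} = - \frac{124668}{502151}$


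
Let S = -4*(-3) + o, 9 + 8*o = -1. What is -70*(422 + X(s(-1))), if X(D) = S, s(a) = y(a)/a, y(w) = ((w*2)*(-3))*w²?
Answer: -60585/2 ≈ -30293.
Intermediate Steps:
o = -5/4 (o = -9/8 + (⅛)*(-1) = -9/8 - ⅛ = -5/4 ≈ -1.2500)
y(w) = -6*w³ (y(w) = ((2*w)*(-3))*w² = (-6*w)*w² = -6*w³)
S = 43/4 (S = -4*(-3) - 5/4 = 12 - 5/4 = 43/4 ≈ 10.750)
s(a) = -6*a² (s(a) = (-6*a³)/a = -6*a²)
X(D) = 43/4
-70*(422 + X(s(-1))) = -70*(422 + 43/4) = -70*1731/4 = -60585/2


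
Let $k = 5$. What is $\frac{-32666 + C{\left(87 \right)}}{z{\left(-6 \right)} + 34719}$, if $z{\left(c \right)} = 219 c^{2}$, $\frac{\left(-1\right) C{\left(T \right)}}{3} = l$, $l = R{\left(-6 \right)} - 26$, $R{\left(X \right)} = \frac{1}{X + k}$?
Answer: $- \frac{32585}{42603} \approx -0.76485$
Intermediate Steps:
$R{\left(X \right)} = \frac{1}{5 + X}$ ($R{\left(X \right)} = \frac{1}{X + 5} = \frac{1}{5 + X}$)
$l = -27$ ($l = \frac{1}{5 - 6} - 26 = \frac{1}{-1} - 26 = -1 - 26 = -27$)
$C{\left(T \right)} = 81$ ($C{\left(T \right)} = \left(-3\right) \left(-27\right) = 81$)
$\frac{-32666 + C{\left(87 \right)}}{z{\left(-6 \right)} + 34719} = \frac{-32666 + 81}{219 \left(-6\right)^{2} + 34719} = - \frac{32585}{219 \cdot 36 + 34719} = - \frac{32585}{7884 + 34719} = - \frac{32585}{42603}$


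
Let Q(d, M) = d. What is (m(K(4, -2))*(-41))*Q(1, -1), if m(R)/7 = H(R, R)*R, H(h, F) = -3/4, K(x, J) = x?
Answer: 861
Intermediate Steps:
H(h, F) = -3/4 (H(h, F) = -3*1/4 = -3/4)
m(R) = -21*R/4 (m(R) = 7*(-3*R/4) = -21*R/4)
(m(K(4, -2))*(-41))*Q(1, -1) = (-21/4*4*(-41))*1 = -21*(-41)*1 = 861*1 = 861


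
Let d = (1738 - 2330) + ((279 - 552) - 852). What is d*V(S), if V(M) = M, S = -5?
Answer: 8585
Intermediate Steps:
d = -1717 (d = -592 + (-273 - 852) = -592 - 1125 = -1717)
d*V(S) = -1717*(-5) = 8585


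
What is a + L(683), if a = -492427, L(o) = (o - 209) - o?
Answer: -492636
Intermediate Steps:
L(o) = -209 (L(o) = (-209 + o) - o = -209)
a + L(683) = -492427 - 209 = -492636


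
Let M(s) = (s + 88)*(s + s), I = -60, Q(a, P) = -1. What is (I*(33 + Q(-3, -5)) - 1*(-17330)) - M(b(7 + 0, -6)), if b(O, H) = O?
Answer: 14080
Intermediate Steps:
M(s) = 2*s*(88 + s) (M(s) = (88 + s)*(2*s) = 2*s*(88 + s))
(I*(33 + Q(-3, -5)) - 1*(-17330)) - M(b(7 + 0, -6)) = (-60*(33 - 1) - 1*(-17330)) - 2*(7 + 0)*(88 + (7 + 0)) = (-60*32 + 17330) - 2*7*(88 + 7) = (-1920 + 17330) - 2*7*95 = 15410 - 1*1330 = 15410 - 1330 = 14080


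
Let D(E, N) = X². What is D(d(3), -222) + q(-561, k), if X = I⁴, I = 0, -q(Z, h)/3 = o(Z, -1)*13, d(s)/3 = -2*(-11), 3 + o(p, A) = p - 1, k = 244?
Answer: 22035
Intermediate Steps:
o(p, A) = -4 + p (o(p, A) = -3 + (p - 1) = -3 + (-1 + p) = -4 + p)
d(s) = 66 (d(s) = 3*(-2*(-11)) = 3*22 = 66)
q(Z, h) = 156 - 39*Z (q(Z, h) = -3*(-4 + Z)*13 = -3*(-52 + 13*Z) = 156 - 39*Z)
X = 0 (X = 0⁴ = 0)
D(E, N) = 0 (D(E, N) = 0² = 0)
D(d(3), -222) + q(-561, k) = 0 + (156 - 39*(-561)) = 0 + (156 + 21879) = 0 + 22035 = 22035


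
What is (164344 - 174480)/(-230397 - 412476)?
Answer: 1448/91839 ≈ 0.015767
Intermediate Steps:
(164344 - 174480)/(-230397 - 412476) = -10136/(-642873) = -10136*(-1/642873) = 1448/91839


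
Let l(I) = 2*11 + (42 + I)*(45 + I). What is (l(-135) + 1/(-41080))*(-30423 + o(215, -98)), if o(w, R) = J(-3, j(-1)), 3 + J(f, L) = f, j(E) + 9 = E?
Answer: -10490195671011/41080 ≈ -2.5536e+8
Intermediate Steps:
j(E) = -9 + E
J(f, L) = -3 + f
o(w, R) = -6 (o(w, R) = -3 - 3 = -6)
l(I) = 22 + (42 + I)*(45 + I)
(l(-135) + 1/(-41080))*(-30423 + o(215, -98)) = ((1912 + (-135)² + 87*(-135)) + 1/(-41080))*(-30423 - 6) = ((1912 + 18225 - 11745) - 1/41080)*(-30429) = (8392 - 1/41080)*(-30429) = (344743359/41080)*(-30429) = -10490195671011/41080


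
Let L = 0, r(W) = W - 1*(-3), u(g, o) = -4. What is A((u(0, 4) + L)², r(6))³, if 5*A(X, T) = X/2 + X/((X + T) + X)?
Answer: 40707584/8615125 ≈ 4.7251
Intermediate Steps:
r(W) = 3 + W (r(W) = W + 3 = 3 + W)
A(X, T) = X/10 + X/(5*(T + 2*X)) (A(X, T) = (X/2 + X/((X + T) + X))/5 = (X*(½) + X/((T + X) + X))/5 = (X/2 + X/(T + 2*X))/5 = X/10 + X/(5*(T + 2*X)))
A((u(0, 4) + L)², r(6))³ = ((-4 + 0)²*(2 + (3 + 6) + 2*(-4 + 0)²)/(10*((3 + 6) + 2*(-4 + 0)²)))³ = ((⅒)*(-4)²*(2 + 9 + 2*(-4)²)/(9 + 2*(-4)²))³ = ((⅒)*16*(2 + 9 + 2*16)/(9 + 2*16))³ = ((⅒)*16*(2 + 9 + 32)/(9 + 32))³ = ((⅒)*16*43/41)³ = ((⅒)*16*(1/41)*43)³ = (344/205)³ = 40707584/8615125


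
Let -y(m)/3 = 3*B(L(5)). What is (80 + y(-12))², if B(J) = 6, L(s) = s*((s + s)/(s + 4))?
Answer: 676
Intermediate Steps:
L(s) = 2*s²/(4 + s) (L(s) = s*((2*s)/(4 + s)) = s*(2*s/(4 + s)) = 2*s²/(4 + s))
y(m) = -54 (y(m) = -9*6 = -3*18 = -54)
(80 + y(-12))² = (80 - 54)² = 26² = 676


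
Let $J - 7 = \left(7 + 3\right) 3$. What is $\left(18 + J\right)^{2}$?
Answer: $3025$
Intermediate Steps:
$J = 37$ ($J = 7 + \left(7 + 3\right) 3 = 7 + 10 \cdot 3 = 7 + 30 = 37$)
$\left(18 + J\right)^{2} = \left(18 + 37\right)^{2} = 55^{2} = 3025$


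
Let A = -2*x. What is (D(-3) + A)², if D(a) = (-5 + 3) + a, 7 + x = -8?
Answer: 625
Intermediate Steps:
x = -15 (x = -7 - 8 = -15)
D(a) = -2 + a
A = 30 (A = -2*(-15) = 30)
(D(-3) + A)² = ((-2 - 3) + 30)² = (-5 + 30)² = 25² = 625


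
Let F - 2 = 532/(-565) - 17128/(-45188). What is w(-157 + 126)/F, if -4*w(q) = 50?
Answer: -159570125/18349872 ≈ -8.6960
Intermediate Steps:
w(q) = -25/2 (w(q) = -1/4*50 = -25/2)
F = 9174936/6382805 (F = 2 + (532/(-565) - 17128/(-45188)) = 2 + (532*(-1/565) - 17128*(-1/45188)) = 2 + (-532/565 + 4282/11297) = 2 - 3590674/6382805 = 9174936/6382805 ≈ 1.4374)
w(-157 + 126)/F = -25/(2*9174936/6382805) = -25/2*6382805/9174936 = -159570125/18349872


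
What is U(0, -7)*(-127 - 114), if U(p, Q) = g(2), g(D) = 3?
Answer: -723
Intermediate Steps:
U(p, Q) = 3
U(0, -7)*(-127 - 114) = 3*(-127 - 114) = 3*(-241) = -723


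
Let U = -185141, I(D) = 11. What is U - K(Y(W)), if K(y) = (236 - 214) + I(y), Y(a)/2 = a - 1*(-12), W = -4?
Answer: -185174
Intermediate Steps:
Y(a) = 24 + 2*a (Y(a) = 2*(a - 1*(-12)) = 2*(a + 12) = 2*(12 + a) = 24 + 2*a)
K(y) = 33 (K(y) = (236 - 214) + 11 = 22 + 11 = 33)
U - K(Y(W)) = -185141 - 1*33 = -185141 - 33 = -185174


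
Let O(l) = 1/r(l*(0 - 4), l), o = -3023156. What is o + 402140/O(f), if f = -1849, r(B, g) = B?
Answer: 2971204284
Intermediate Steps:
O(l) = -1/(4*l) (O(l) = 1/(l*(0 - 4)) = 1/(l*(-4)) = 1/(-4*l) = -1/(4*l))
o + 402140/O(f) = -3023156 + 402140/((-1/4/(-1849))) = -3023156 + 402140/((-1/4*(-1/1849))) = -3023156 + 402140/(1/7396) = -3023156 + 402140*7396 = -3023156 + 2974227440 = 2971204284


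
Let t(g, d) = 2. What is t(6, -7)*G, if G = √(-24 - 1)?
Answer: 10*I ≈ 10.0*I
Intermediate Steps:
G = 5*I (G = √(-25) = 5*I ≈ 5.0*I)
t(6, -7)*G = 2*(5*I) = 10*I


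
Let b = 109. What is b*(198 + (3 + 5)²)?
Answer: 28558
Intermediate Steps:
b*(198 + (3 + 5)²) = 109*(198 + (3 + 5)²) = 109*(198 + 8²) = 109*(198 + 64) = 109*262 = 28558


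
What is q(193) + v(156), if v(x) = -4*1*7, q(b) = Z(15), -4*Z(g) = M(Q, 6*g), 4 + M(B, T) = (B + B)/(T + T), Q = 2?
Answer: -4861/180 ≈ -27.006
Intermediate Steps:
M(B, T) = -4 + B/T (M(B, T) = -4 + (B + B)/(T + T) = -4 + (2*B)/((2*T)) = -4 + (2*B)*(1/(2*T)) = -4 + B/T)
Z(g) = 1 - 1/(12*g) (Z(g) = -(-4 + 2/((6*g)))/4 = -(-4 + 2*(1/(6*g)))/4 = -(-4 + 1/(3*g))/4 = 1 - 1/(12*g))
q(b) = 179/180 (q(b) = (-1/12 + 15)/15 = (1/15)*(179/12) = 179/180)
v(x) = -28 (v(x) = -4*7 = -28)
q(193) + v(156) = 179/180 - 28 = -4861/180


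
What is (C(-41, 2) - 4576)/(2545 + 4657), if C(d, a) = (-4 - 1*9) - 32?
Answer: -4621/7202 ≈ -0.64163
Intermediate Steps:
C(d, a) = -45 (C(d, a) = (-4 - 9) - 32 = -13 - 32 = -45)
(C(-41, 2) - 4576)/(2545 + 4657) = (-45 - 4576)/(2545 + 4657) = -4621/7202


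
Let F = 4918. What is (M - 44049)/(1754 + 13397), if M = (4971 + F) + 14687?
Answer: -19473/15151 ≈ -1.2853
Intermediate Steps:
M = 24576 (M = (4971 + 4918) + 14687 = 9889 + 14687 = 24576)
(M - 44049)/(1754 + 13397) = (24576 - 44049)/(1754 + 13397) = -19473/15151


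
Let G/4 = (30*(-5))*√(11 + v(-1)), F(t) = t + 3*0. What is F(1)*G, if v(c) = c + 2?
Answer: -1200*√3 ≈ -2078.5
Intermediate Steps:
v(c) = 2 + c
F(t) = t (F(t) = t + 0 = t)
G = -1200*√3 (G = 4*((30*(-5))*√(11 + (2 - 1))) = 4*(-150*√(11 + 1)) = 4*(-300*√3) = -1200*√3 ≈ -2078.5)
F(1)*G = 1*(-1200*√3) = -1200*√3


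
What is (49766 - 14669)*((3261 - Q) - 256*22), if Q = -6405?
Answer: 141581298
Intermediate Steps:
(49766 - 14669)*((3261 - Q) - 256*22) = (49766 - 14669)*((3261 - 1*(-6405)) - 256*22) = 35097*((3261 + 6405) - 5632) = 35097*(9666 - 5632) = 35097*4034 = 141581298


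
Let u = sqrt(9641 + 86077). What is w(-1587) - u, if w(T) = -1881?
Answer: -1881 - sqrt(95718) ≈ -2190.4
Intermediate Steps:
u = sqrt(95718) ≈ 309.38
w(-1587) - u = -1881 - sqrt(95718)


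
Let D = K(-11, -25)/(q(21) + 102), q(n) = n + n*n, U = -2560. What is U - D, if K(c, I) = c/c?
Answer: -1443841/564 ≈ -2560.0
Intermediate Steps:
K(c, I) = 1
q(n) = n + n**2
D = 1/564 (D = 1/(21*(1 + 21) + 102) = 1/(21*22 + 102) = 1/(462 + 102) = 1/564 ≈ 0.0017731)
U - D = -2560 - 1*1/564 = -2560 - 1/564 = -1443841/564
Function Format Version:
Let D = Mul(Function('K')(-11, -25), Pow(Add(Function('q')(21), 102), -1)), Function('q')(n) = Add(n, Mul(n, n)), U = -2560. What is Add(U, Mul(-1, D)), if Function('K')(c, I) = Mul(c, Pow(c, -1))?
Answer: Rational(-1443841, 564) ≈ -2560.0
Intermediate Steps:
Function('K')(c, I) = 1
Function('q')(n) = Add(n, Pow(n, 2))
D = Rational(1, 564) (D = Mul(1, Pow(Add(Mul(21, Add(1, 21)), 102), -1)) = Mul(1, Pow(Add(Mul(21, 22), 102), -1)) = Mul(1, Pow(Add(462, 102), -1)) = Mul(1, Pow(564, -1)) = Mul(1, Rational(1, 564)) = Rational(1, 564) ≈ 0.0017731)
Add(U, Mul(-1, D)) = Add(-2560, Mul(-1, Rational(1, 564))) = Add(-2560, Rational(-1, 564)) = Rational(-1443841, 564)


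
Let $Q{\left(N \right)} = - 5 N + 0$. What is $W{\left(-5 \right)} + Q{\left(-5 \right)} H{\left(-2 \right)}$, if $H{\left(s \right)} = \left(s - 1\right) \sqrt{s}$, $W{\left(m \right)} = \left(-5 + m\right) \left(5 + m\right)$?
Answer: $- 75 i \sqrt{2} \approx - 106.07 i$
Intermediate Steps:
$Q{\left(N \right)} = - 5 N$
$H{\left(s \right)} = \sqrt{s} \left(-1 + s\right)$ ($H{\left(s \right)} = \left(s - 1\right) \sqrt{s} = \left(-1 + s\right) \sqrt{s} = \sqrt{s} \left(-1 + s\right)$)
$W{\left(-5 \right)} + Q{\left(-5 \right)} H{\left(-2 \right)} = \left(-25 + \left(-5\right)^{2}\right) + \left(-5\right) \left(-5\right) \sqrt{-2} \left(-1 - 2\right) = \left(-25 + 25\right) + 25 i \sqrt{2} \left(-3\right) = 0 + 25 \left(- 3 i \sqrt{2}\right) = 0 - 75 i \sqrt{2} = - 75 i \sqrt{2}$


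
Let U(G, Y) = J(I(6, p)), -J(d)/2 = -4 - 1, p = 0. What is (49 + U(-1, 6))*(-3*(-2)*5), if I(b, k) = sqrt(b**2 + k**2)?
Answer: 1770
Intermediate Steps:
J(d) = 10 (J(d) = -2*(-4 - 1) = -2*(-5) = 10)
U(G, Y) = 10
(49 + U(-1, 6))*(-3*(-2)*5) = (49 + 10)*(-3*(-2)*5) = 59*(6*5) = 59*30 = 1770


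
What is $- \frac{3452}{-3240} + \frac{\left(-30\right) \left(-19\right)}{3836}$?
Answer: $\frac{471521}{388395} \approx 1.214$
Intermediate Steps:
$- \frac{3452}{-3240} + \frac{\left(-30\right) \left(-19\right)}{3836} = \left(-3452\right) \left(- \frac{1}{3240}\right) + 570 \cdot \frac{1}{3836} = \frac{863}{810} + \frac{285}{1918} = \frac{471521}{388395}$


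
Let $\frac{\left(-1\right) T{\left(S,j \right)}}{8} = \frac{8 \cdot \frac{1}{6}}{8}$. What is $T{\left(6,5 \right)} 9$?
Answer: $-12$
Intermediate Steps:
$T{\left(S,j \right)} = - \frac{4}{3}$ ($T{\left(S,j \right)} = - 8 \frac{8 \cdot \frac{1}{6}}{8} = - 8 \cdot 8 \cdot \frac{1}{6} \cdot \frac{1}{8} = - 8 \cdot \frac{4}{3} \cdot \frac{1}{8} = \left(-8\right) \frac{1}{6} = - \frac{4}{3}$)
$T{\left(6,5 \right)} 9 = \left(- \frac{4}{3}\right) 9 = -12$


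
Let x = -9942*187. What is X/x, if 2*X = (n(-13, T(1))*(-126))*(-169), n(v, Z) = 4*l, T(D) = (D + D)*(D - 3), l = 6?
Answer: -42588/309859 ≈ -0.13744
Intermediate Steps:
T(D) = 2*D*(-3 + D) (T(D) = (2*D)*(-3 + D) = 2*D*(-3 + D))
n(v, Z) = 24 (n(v, Z) = 4*6 = 24)
x = -1859154
X = 255528 (X = ((24*(-126))*(-169))/2 = (-3024*(-169))/2 = (½)*511056 = 255528)
X/x = 255528/(-1859154) = 255528*(-1/1859154) = -42588/309859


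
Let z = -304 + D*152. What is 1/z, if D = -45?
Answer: -1/7144 ≈ -0.00013998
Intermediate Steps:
z = -7144 (z = -304 - 45*152 = -304 - 6840 = -7144)
1/z = 1/(-7144) = -1/7144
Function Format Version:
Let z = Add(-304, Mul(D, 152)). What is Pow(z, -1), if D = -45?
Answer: Rational(-1, 7144) ≈ -0.00013998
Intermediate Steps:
z = -7144 (z = Add(-304, Mul(-45, 152)) = Add(-304, -6840) = -7144)
Pow(z, -1) = Pow(-7144, -1) = Rational(-1, 7144)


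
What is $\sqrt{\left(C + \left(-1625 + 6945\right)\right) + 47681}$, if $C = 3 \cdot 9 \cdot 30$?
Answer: $3 \sqrt{5979} \approx 231.97$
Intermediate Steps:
$C = 810$ ($C = 27 \cdot 30 = 810$)
$\sqrt{\left(C + \left(-1625 + 6945\right)\right) + 47681} = \sqrt{\left(810 + \left(-1625 + 6945\right)\right) + 47681} = \sqrt{\left(810 + 5320\right) + 47681} = \sqrt{6130 + 47681} = \sqrt{53811} = 3 \sqrt{5979}$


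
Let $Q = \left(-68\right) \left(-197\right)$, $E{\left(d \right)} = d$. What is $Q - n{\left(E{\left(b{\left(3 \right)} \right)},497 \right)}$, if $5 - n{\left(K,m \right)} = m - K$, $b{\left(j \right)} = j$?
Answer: $13885$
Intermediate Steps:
$n{\left(K,m \right)} = 5 + K - m$ ($n{\left(K,m \right)} = 5 - \left(m - K\right) = 5 + \left(K - m\right) = 5 + K - m$)
$Q = 13396$
$Q - n{\left(E{\left(b{\left(3 \right)} \right)},497 \right)} = 13396 - \left(5 + 3 - 497\right) = 13396 - -489 = 13396 + 489 = 13885$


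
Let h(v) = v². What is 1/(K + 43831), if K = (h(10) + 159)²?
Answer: 1/110912 ≈ 9.0162e-6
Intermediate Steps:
K = 67081 (K = (10² + 159)² = (100 + 159)² = 259² = 67081)
1/(K + 43831) = 1/(67081 + 43831) = 1/110912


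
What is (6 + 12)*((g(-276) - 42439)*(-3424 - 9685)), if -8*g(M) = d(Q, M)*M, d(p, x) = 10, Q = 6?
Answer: 9932584428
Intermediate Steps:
g(M) = -5*M/4
(6 + 12)*((g(-276) - 42439)*(-3424 - 9685)) = (6 + 12)*((-5/4*(-276) - 42439)*(-3424 - 9685)) = 18*((345 - 42439)*(-13109)) = 18*(-42094*(-13109)) = 18*551810246 = 9932584428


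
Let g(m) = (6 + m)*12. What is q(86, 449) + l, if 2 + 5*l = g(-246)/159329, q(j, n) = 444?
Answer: 353388842/796645 ≈ 443.60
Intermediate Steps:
g(m) = 72 + 12*m
l = -321538/796645 (l = -⅖ + ((72 + 12*(-246))/159329)/5 = -⅖ + ((72 - 2952)*(1/159329))/5 = -⅖ + (-2880*1/159329)/5 = -⅖ + (⅕)*(-2880/159329) = -⅖ - 576/159329 = -321538/796645 ≈ -0.40361)
q(86, 449) + l = 444 - 321538/796645 = 353388842/796645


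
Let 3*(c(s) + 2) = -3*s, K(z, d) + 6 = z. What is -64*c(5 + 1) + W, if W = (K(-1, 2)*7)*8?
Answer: 120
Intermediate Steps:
K(z, d) = -6 + z
c(s) = -2 - s (c(s) = -2 + (-3*s)/3 = -2 - s)
W = -392 (W = ((-6 - 1)*7)*8 = -7*7*8 = -49*8 = -392)
-64*c(5 + 1) + W = -64*(-2 - (5 + 1)) - 392 = -64*(-2 - 1*6) - 392 = -64*(-2 - 6) - 392 = -64*(-8) - 392 = 512 - 392 = 120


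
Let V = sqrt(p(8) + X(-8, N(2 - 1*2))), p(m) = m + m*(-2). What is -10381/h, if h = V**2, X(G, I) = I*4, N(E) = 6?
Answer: -10381/16 ≈ -648.81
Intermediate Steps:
X(G, I) = 4*I
p(m) = -m (p(m) = m - 2*m = -m)
V = 4 (V = sqrt(-1*8 + 4*6) = sqrt(-8 + 24) = sqrt(16) = 4)
h = 16 (h = 4**2 = 16)
-10381/h = -10381/16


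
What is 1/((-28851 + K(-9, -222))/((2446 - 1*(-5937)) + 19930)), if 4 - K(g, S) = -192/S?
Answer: -1047581/1067371 ≈ -0.98146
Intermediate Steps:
K(g, S) = 4 + 192/S (K(g, S) = 4 - (-192)/S = 4 + 192/S)
1/((-28851 + K(-9, -222))/((2446 - 1*(-5937)) + 19930)) = 1/((-28851 + (4 + 192/(-222)))/((2446 - 1*(-5937)) + 19930)) = 1/((-28851 + (4 + 192*(-1/222)))/((2446 + 5937) + 19930)) = 1/((-28851 + (4 - 32/37))/(8383 + 19930)) = 1/((-28851 + 116/37)/28313) = 1/(-1067371/37*1/28313) = 1/(-1067371/1047581) = -1047581/1067371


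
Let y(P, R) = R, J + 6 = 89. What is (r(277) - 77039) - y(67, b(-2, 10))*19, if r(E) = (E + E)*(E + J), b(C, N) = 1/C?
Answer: 244821/2 ≈ 1.2241e+5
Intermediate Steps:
J = 83 (J = -6 + 89 = 83)
r(E) = 2*E*(83 + E) (r(E) = (E + E)*(E + 83) = (2*E)*(83 + E) = 2*E*(83 + E))
(r(277) - 77039) - y(67, b(-2, 10))*19 = (2*277*(83 + 277) - 77039) - 19/(-2) = (2*277*360 - 77039) - (-1)*19/2 = (199440 - 77039) - 1*(-19/2) = 122401 + 19/2 = 244821/2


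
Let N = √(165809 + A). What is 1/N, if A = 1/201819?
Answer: √1688387812738617/16731703286 ≈ 0.0024558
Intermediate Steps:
A = 1/201819 ≈ 4.9549e-6
N = 2*√1688387812738617/201819 (N = √(165809 + 1/201819) = √(33463406572/201819) = 2*√1688387812738617/201819 ≈ 407.20)
1/N = 1/(2*√1688387812738617/201819) = √1688387812738617/16731703286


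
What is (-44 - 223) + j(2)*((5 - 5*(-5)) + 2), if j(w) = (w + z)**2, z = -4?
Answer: -139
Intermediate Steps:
j(w) = (-4 + w)**2 (j(w) = (w - 4)**2 = (-4 + w)**2)
(-44 - 223) + j(2)*((5 - 5*(-5)) + 2) = (-44 - 223) + (-4 + 2)**2*((5 - 5*(-5)) + 2) = -267 + (-2)**2*((5 + 25) + 2) = -267 + 4*(30 + 2) = -267 + 4*32 = -267 + 128 = -139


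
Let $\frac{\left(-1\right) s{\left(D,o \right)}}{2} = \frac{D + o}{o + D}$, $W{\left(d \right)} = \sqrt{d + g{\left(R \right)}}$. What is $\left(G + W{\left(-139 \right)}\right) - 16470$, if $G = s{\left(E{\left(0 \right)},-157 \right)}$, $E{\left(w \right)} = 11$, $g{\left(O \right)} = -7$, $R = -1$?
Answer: $-16472 + i \sqrt{146} \approx -16472.0 + 12.083 i$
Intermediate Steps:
$W{\left(d \right)} = \sqrt{-7 + d}$ ($W{\left(d \right)} = \sqrt{d - 7} = \sqrt{-7 + d}$)
$s{\left(D,o \right)} = -2$ ($s{\left(D,o \right)} = - 2 \frac{D + o}{o + D} = - 2 \frac{D + o}{D + o} = \left(-2\right) 1 = -2$)
$G = -2$
$\left(G + W{\left(-139 \right)}\right) - 16470 = \left(-2 + \sqrt{-7 - 139}\right) - 16470 = \left(-2 + \sqrt{-146}\right) - 16470 = \left(-2 + i \sqrt{146}\right) - 16470 = -16472 + i \sqrt{146}$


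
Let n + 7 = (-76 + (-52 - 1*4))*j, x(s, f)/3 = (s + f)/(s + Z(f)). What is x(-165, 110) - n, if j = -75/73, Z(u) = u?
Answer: -9170/73 ≈ -125.62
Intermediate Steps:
j = -75/73 ≈ -1.0274
x(s, f) = 3 (x(s, f) = 3*((s + f)/(s + f)) = 3*((f + s)/(f + s)) = 3*1 = 3)
n = 9389/73 (n = -7 + (-76 + (-52 - 1*4))*(-75/73) = -7 + (-76 + (-52 - 4))*(-75/73) = -7 + (-76 - 56)*(-75/73) = -7 - 132*(-75/73) = -7 + 9900/73 = 9389/73 ≈ 128.62)
x(-165, 110) - n = 3 - 1*9389/73 = 3 - 9389/73 = -9170/73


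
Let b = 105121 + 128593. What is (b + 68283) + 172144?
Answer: 474141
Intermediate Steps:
b = 233714
(b + 68283) + 172144 = (233714 + 68283) + 172144 = 301997 + 172144 = 474141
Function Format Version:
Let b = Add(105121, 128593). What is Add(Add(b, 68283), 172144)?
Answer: 474141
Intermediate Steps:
b = 233714
Add(Add(b, 68283), 172144) = Add(Add(233714, 68283), 172144) = Add(301997, 172144) = 474141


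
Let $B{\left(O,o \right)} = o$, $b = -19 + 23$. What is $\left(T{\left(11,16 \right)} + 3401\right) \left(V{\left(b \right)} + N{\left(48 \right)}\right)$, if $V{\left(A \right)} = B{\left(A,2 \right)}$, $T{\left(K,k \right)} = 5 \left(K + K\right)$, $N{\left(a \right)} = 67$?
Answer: $242259$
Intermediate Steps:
$b = 4$
$T{\left(K,k \right)} = 10 K$ ($T{\left(K,k \right)} = 5 \cdot 2 K = 10 K$)
$V{\left(A \right)} = 2$
$\left(T{\left(11,16 \right)} + 3401\right) \left(V{\left(b \right)} + N{\left(48 \right)}\right) = \left(10 \cdot 11 + 3401\right) \left(2 + 67\right) = \left(110 + 3401\right) 69 = 3511 \cdot 69 = 242259$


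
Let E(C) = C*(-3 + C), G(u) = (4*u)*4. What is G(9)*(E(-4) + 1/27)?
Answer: 12112/3 ≈ 4037.3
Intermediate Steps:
G(u) = 16*u
G(9)*(E(-4) + 1/27) = (16*9)*(-4*(-3 - 4) + 1/27) = 144*(-4*(-7) + 1/27) = 144*(28 + 1/27) = 144*(757/27) = 12112/3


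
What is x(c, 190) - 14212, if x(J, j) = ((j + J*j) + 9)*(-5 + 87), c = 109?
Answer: 1700326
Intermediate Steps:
x(J, j) = 738 + 82*j + 82*J*j (x(J, j) = (9 + j + J*j)*82 = 738 + 82*j + 82*J*j)
x(c, 190) - 14212 = (738 + 82*190 + 82*109*190) - 14212 = (738 + 15580 + 1698220) - 14212 = 1714538 - 14212 = 1700326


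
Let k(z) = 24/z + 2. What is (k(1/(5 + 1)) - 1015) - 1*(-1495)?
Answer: 626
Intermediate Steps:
k(z) = 2 + 24/z
(k(1/(5 + 1)) - 1015) - 1*(-1495) = ((2 + 24/(1/(5 + 1))) - 1015) - 1*(-1495) = ((2 + 24/(1/6)) - 1015) + 1495 = ((2 + 24/(⅙)) - 1015) + 1495 = ((2 + 24*6) - 1015) + 1495 = ((2 + 144) - 1015) + 1495 = (146 - 1015) + 1495 = -869 + 1495 = 626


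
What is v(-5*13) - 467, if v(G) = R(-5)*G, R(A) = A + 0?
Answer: -142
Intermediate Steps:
R(A) = A
v(G) = -5*G
v(-5*13) - 467 = -(-25)*13 - 467 = -5*(-65) - 467 = 325 - 467 = -142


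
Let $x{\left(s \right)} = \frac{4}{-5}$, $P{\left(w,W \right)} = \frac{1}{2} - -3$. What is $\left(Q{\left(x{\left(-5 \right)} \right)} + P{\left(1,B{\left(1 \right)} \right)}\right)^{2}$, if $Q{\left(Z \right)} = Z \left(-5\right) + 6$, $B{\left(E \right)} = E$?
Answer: $\frac{729}{4} \approx 182.25$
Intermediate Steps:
$P{\left(w,W \right)} = \frac{7}{2}$ ($P{\left(w,W \right)} = \frac{1}{2} + 3 = \frac{7}{2}$)
$x{\left(s \right)} = - \frac{4}{5}$ ($x{\left(s \right)} = 4 \left(- \frac{1}{5}\right) = - \frac{4}{5}$)
$Q{\left(Z \right)} = 6 - 5 Z$ ($Q{\left(Z \right)} = - 5 Z + 6 = 6 - 5 Z$)
$\left(Q{\left(x{\left(-5 \right)} \right)} + P{\left(1,B{\left(1 \right)} \right)}\right)^{2} = \left(\left(6 - -4\right) + \frac{7}{2}\right)^{2} = \left(\left(6 + 4\right) + \frac{7}{2}\right)^{2} = \left(10 + \frac{7}{2}\right)^{2} = \left(\frac{27}{2}\right)^{2} = \frac{729}{4}$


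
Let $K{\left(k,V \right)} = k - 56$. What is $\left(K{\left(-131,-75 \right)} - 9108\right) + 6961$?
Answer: $-2334$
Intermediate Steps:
$K{\left(k,V \right)} = -56 + k$
$\left(K{\left(-131,-75 \right)} - 9108\right) + 6961 = \left(\left(-56 - 131\right) - 9108\right) + 6961 = \left(-187 - 9108\right) + 6961 = -9295 + 6961 = -2334$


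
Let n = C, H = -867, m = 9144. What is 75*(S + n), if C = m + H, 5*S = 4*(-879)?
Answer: 568035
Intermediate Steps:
S = -3516/5 (S = (4*(-879))/5 = (⅕)*(-3516) = -3516/5 ≈ -703.20)
C = 8277 (C = 9144 - 867 = 8277)
n = 8277
75*(S + n) = 75*(-3516/5 + 8277) = 75*(37869/5) = 568035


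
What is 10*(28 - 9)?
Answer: 190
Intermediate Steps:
10*(28 - 9) = 10*19 = 190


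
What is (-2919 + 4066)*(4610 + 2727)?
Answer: 8415539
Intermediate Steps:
(-2919 + 4066)*(4610 + 2727) = 1147*7337 = 8415539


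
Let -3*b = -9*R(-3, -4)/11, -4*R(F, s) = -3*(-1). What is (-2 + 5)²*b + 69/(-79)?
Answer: -9435/3476 ≈ -2.7143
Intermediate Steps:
R(F, s) = -¾ (R(F, s) = -(-3)*(-1)/4 = -¼*3 = -¾)
b = -9/44 (b = -(-3)*(-¾/11) = -(-3)*(-¾*1/11) = -(-3)*(-3)/44 = -⅓*27/44 = -9/44 ≈ -0.20455)
(-2 + 5)²*b + 69/(-79) = (-2 + 5)²*(-9/44) + 69/(-79) = 3²*(-9/44) + 69*(-1/79) = 9*(-9/44) - 69/79 = -81/44 - 69/79 = -9435/3476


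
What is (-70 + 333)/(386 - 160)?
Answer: 263/226 ≈ 1.1637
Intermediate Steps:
(-70 + 333)/(386 - 160) = 263/226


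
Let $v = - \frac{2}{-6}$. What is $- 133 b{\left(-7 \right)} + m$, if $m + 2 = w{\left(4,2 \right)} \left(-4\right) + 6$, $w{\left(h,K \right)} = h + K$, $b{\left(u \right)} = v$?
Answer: $- \frac{193}{3} \approx -64.333$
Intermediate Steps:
$v = \frac{1}{3}$ ($v = \left(-2\right) \left(- \frac{1}{6}\right) = \frac{1}{3} \approx 0.33333$)
$b{\left(u \right)} = \frac{1}{3}$
$w{\left(h,K \right)} = K + h$
$m = -20$ ($m = -2 + \left(\left(2 + 4\right) \left(-4\right) + 6\right) = -2 + \left(6 \left(-4\right) + 6\right) = -2 + \left(-24 + 6\right) = -2 - 18 = -20$)
$- 133 b{\left(-7 \right)} + m = \left(-133\right) \frac{1}{3} - 20 = - \frac{133}{3} - 20 = - \frac{193}{3}$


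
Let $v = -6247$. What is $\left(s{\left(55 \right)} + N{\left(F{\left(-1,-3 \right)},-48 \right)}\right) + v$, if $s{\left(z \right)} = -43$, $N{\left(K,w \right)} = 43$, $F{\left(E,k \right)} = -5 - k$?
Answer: $-6247$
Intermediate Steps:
$\left(s{\left(55 \right)} + N{\left(F{\left(-1,-3 \right)},-48 \right)}\right) + v = \left(-43 + 43\right) - 6247 = 0 - 6247 = -6247$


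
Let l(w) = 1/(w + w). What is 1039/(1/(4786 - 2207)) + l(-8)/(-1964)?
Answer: 84203153345/31424 ≈ 2.6796e+6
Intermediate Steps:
l(w) = 1/(2*w)
1039/(1/(4786 - 2207)) + l(-8)/(-1964) = 1039/(1/(4786 - 2207)) + ((1/2)/(-8))/(-1964) = 1039/(1/2579) + ((1/2)*(-1/8))*(-1/1964) = 1039/(1/2579) - 1/16*(-1/1964) = 1039*2579 + 1/31424 = 2679581 + 1/31424 = 84203153345/31424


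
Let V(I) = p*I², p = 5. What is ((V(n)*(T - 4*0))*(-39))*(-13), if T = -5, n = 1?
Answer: -12675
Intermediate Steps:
V(I) = 5*I²
((V(n)*(T - 4*0))*(-39))*(-13) = (((5*1²)*(-5 - 4*0))*(-39))*(-13) = (((5*1)*(-5 + 0))*(-39))*(-13) = ((5*(-5))*(-39))*(-13) = -25*(-39)*(-13) = 975*(-13) = -12675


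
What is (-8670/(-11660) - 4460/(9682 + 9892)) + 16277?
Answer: 185753181983/11411642 ≈ 16278.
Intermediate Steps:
(-8670/(-11660) - 4460/(9682 + 9892)) + 16277 = (-8670*(-1/11660) - 4460/19574) + 16277 = (867/1166 - 4460*1/19574) + 16277 = (867/1166 - 2230/9787) + 16277 = 5885149/11411642 + 16277 = 185753181983/11411642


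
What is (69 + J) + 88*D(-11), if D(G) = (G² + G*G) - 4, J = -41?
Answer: 20972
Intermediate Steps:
D(G) = -4 + 2*G² (D(G) = (G² + G²) - 4 = 2*G² - 4 = -4 + 2*G²)
(69 + J) + 88*D(-11) = (69 - 41) + 88*(-4 + 2*(-11)²) = 28 + 88*(-4 + 2*121) = 28 + 88*(-4 + 242) = 28 + 88*238 = 28 + 20944 = 20972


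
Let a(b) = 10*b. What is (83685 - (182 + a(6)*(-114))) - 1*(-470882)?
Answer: 561225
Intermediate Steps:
(83685 - (182 + a(6)*(-114))) - 1*(-470882) = (83685 - (182 + (10*6)*(-114))) - 1*(-470882) = (83685 - (182 + 60*(-114))) + 470882 = (83685 - (182 - 6840)) + 470882 = (83685 - 1*(-6658)) + 470882 = (83685 + 6658) + 470882 = 90343 + 470882 = 561225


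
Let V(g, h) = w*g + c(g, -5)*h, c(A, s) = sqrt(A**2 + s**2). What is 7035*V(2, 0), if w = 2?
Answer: 28140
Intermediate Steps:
V(g, h) = 2*g + h*sqrt(25 + g**2) (V(g, h) = 2*g + sqrt(g**2 + (-5)**2)*h = 2*g + sqrt(g**2 + 25)*h = 2*g + sqrt(25 + g**2)*h = 2*g + h*sqrt(25 + g**2))
7035*V(2, 0) = 7035*(2*2 + 0*sqrt(25 + 2**2)) = 7035*(4 + 0*sqrt(25 + 4)) = 7035*(4 + 0*sqrt(29)) = 7035*(4 + 0) = 7035*4 = 28140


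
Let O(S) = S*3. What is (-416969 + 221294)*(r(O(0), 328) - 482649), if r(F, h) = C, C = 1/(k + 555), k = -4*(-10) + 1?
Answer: 56287636277025/596 ≈ 9.4442e+10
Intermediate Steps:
k = 41 (k = 40 + 1 = 41)
O(S) = 3*S
C = 1/596 (C = 1/(41 + 555) = 1/596 ≈ 0.0016779)
r(F, h) = 1/596
(-416969 + 221294)*(r(O(0), 328) - 482649) = (-416969 + 221294)*(1/596 - 482649) = -195675*(-287658803/596) = 56287636277025/596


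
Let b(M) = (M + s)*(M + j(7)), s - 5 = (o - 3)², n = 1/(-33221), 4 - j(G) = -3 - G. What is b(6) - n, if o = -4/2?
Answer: 23919121/33221 ≈ 720.00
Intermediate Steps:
j(G) = 7 + G (j(G) = 4 - (-3 - G) = 4 + (3 + G) = 7 + G)
o = -2 (o = -4*½ = -2)
n = -1/33221 ≈ -3.0101e-5
s = 30 (s = 5 + (-2 - 3)² = 5 + (-5)² = 5 + 25 = 30)
b(M) = (14 + M)*(30 + M) (b(M) = (M + 30)*(M + (7 + 7)) = (30 + M)*(M + 14) = (30 + M)*(14 + M) = (14 + M)*(30 + M))
b(6) - n = (420 + 6² + 44*6) - 1*(-1/33221) = (420 + 36 + 264) + 1/33221 = 720 + 1/33221 = 23919121/33221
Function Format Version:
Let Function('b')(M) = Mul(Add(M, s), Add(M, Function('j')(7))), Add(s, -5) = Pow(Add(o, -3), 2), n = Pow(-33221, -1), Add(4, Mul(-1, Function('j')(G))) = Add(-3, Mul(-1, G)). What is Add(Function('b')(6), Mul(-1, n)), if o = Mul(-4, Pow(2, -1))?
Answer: Rational(23919121, 33221) ≈ 720.00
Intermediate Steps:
Function('j')(G) = Add(7, G) (Function('j')(G) = Add(4, Mul(-1, Add(-3, Mul(-1, G)))) = Add(4, Add(3, G)) = Add(7, G))
o = -2 (o = Mul(-4, Rational(1, 2)) = -2)
n = Rational(-1, 33221) ≈ -3.0101e-5
s = 30 (s = Add(5, Pow(Add(-2, -3), 2)) = Add(5, Pow(-5, 2)) = Add(5, 25) = 30)
Function('b')(M) = Mul(Add(14, M), Add(30, M)) (Function('b')(M) = Mul(Add(M, 30), Add(M, Add(7, 7))) = Mul(Add(30, M), Add(M, 14)) = Mul(Add(30, M), Add(14, M)) = Mul(Add(14, M), Add(30, M)))
Add(Function('b')(6), Mul(-1, n)) = Add(Add(420, Pow(6, 2), Mul(44, 6)), Mul(-1, Rational(-1, 33221))) = Add(Add(420, 36, 264), Rational(1, 33221)) = Add(720, Rational(1, 33221)) = Rational(23919121, 33221)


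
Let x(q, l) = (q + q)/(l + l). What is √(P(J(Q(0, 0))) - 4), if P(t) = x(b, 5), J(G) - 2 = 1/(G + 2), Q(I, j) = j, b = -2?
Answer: I*√110/5 ≈ 2.0976*I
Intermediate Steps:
J(G) = 2 + 1/(2 + G) (J(G) = 2 + 1/(G + 2) = 2 + 1/(2 + G))
x(q, l) = q/l (x(q, l) = (2*q)/((2*l)) = (2*q)*(1/(2*l)) = q/l)
P(t) = -⅖ (P(t) = -2/5 = -2*⅕ = -⅖)
√(P(J(Q(0, 0))) - 4) = √(-⅖ - 4) = √(-22/5) = I*√110/5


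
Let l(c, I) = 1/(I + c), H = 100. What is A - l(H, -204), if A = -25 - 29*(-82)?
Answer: 244713/104 ≈ 2353.0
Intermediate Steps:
A = 2353 (A = -25 + 2378 = 2353)
A - l(H, -204) = 2353 - 1/(-204 + 100) = 2353 - 1/(-104) = 2353 - 1*(-1/104) = 2353 + 1/104 = 244713/104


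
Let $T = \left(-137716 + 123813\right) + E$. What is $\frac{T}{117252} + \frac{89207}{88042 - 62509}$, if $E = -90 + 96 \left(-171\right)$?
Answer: $\frac{1075918463}{332643924} \approx 3.2344$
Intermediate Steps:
$E = -16506$ ($E = -90 - 16416 = -16506$)
$T = -30409$ ($T = \left(-137716 + 123813\right) - 16506 = -13903 - 16506 = -30409$)
$\frac{T}{117252} + \frac{89207}{88042 - 62509} = - \frac{30409}{117252} + \frac{89207}{88042 - 62509} = \left(-30409\right) \frac{1}{117252} + \frac{89207}{88042 - 62509} = - \frac{30409}{117252} + \frac{89207}{25533} = \frac{1075918463}{332643924}$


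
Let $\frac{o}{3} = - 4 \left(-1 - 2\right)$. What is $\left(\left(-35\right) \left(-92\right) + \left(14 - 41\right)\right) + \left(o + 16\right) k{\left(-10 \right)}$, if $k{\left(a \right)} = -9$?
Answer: $2725$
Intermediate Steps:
$o = 36$ ($o = 3 \left(- 4 \left(-1 - 2\right)\right) = 3 \left(\left(-4\right) \left(-3\right)\right) = 3 \cdot 12 = 36$)
$\left(\left(-35\right) \left(-92\right) + \left(14 - 41\right)\right) + \left(o + 16\right) k{\left(-10 \right)} = \left(\left(-35\right) \left(-92\right) + \left(14 - 41\right)\right) + \left(36 + 16\right) \left(-9\right) = \left(3220 - 27\right) + 52 \left(-9\right) = 3193 - 468 = 2725$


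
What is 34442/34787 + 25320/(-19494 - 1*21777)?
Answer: 180216314/478564759 ≈ 0.37658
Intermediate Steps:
34442/34787 + 25320/(-19494 - 1*21777) = 34442*(1/34787) + 25320/(-19494 - 21777) = 34442/34787 + 25320/(-41271) = 34442/34787 + 25320*(-1/41271) = 34442/34787 - 8440/13757 = 180216314/478564759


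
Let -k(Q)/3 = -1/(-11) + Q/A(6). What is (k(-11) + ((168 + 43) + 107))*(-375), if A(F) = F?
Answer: -2666625/22 ≈ -1.2121e+5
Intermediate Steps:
k(Q) = -3/11 - Q/2 (k(Q) = -3*(-1/(-11) + Q/6) = -3*(-1*(-1/11) + Q*(⅙)) = -3*(1/11 + Q/6) = -3/11 - Q/2)
(k(-11) + ((168 + 43) + 107))*(-375) = ((-3/11 - ½*(-11)) + ((168 + 43) + 107))*(-375) = ((-3/11 + 11/2) + (211 + 107))*(-375) = (115/22 + 318)*(-375) = (7111/22)*(-375) = -2666625/22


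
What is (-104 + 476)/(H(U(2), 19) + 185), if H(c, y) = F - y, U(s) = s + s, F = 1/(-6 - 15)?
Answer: 7812/3485 ≈ 2.2416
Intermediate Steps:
F = -1/21 (F = 1/(-21) = -1/21 ≈ -0.047619)
U(s) = 2*s
H(c, y) = -1/21 - y
(-104 + 476)/(H(U(2), 19) + 185) = (-104 + 476)/((-1/21 - 1*19) + 185) = 372/((-1/21 - 19) + 185) = 372/(-400/21 + 185) = 372/(3485/21) = 372*(21/3485) = 7812/3485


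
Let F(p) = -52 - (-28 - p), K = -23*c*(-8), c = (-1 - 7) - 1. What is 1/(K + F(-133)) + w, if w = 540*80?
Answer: 78321599/1813 ≈ 43200.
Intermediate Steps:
c = -9 (c = -8 - 1 = -9)
w = 43200
K = -1656 (K = -23*(-9)*(-8) = 207*(-8) = -1656)
F(p) = -24 + p (F(p) = -52 + (28 + p) = -24 + p)
1/(K + F(-133)) + w = 1/(-1656 + (-24 - 133)) + 43200 = 1/(-1656 - 157) + 43200 = 1/(-1813) + 43200 = -1/1813 + 43200 = 78321599/1813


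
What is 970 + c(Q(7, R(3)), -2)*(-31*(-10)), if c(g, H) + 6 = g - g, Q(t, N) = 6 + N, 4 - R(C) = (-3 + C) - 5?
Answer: -890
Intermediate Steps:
R(C) = 12 - C (R(C) = 4 - ((-3 + C) - 5) = 4 - (-8 + C) = 4 + (8 - C) = 12 - C)
c(g, H) = -6 (c(g, H) = -6 + (g - g) = -6 + 0 = -6)
970 + c(Q(7, R(3)), -2)*(-31*(-10)) = 970 - (-186)*(-10) = 970 - 6*310 = 970 - 1860 = -890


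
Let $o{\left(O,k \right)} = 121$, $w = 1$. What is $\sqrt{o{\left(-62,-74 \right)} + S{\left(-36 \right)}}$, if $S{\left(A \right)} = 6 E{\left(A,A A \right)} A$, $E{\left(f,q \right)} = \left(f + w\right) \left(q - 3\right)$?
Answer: $\sqrt{9775201} \approx 3126.5$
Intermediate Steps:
$E{\left(f,q \right)} = \left(1 + f\right) \left(-3 + q\right)$ ($E{\left(f,q \right)} = \left(f + 1\right) \left(q - 3\right) = \left(1 + f\right) \left(-3 + q\right)$)
$S{\left(A \right)} = A \left(-18 - 18 A + 6 A^{2} + 6 A^{3}\right)$ ($S{\left(A \right)} = 6 \left(-3 + A A - 3 A + A A A\right) A = 6 \left(-3 + A^{2} - 3 A + A A^{2}\right) A = 6 \left(-3 + A^{2} - 3 A + A^{3}\right) A = 6 \left(-3 + A^{2} + A^{3} - 3 A\right) A = \left(-18 - 18 A + 6 A^{2} + 6 A^{3}\right) A = A \left(-18 - 18 A + 6 A^{2} + 6 A^{3}\right)$)
$\sqrt{o{\left(-62,-74 \right)} + S{\left(-36 \right)}} = \sqrt{121 + 6 \left(-36\right) \left(-3 + \left(-36\right)^{2} + \left(-36\right)^{3} - -108\right)} = \sqrt{121 + 6 \left(-36\right) \left(-3 + 1296 - 46656 + 108\right)} = \sqrt{121 + 6 \left(-36\right) \left(-45255\right)} = \sqrt{121 + 9775080} = \sqrt{9775201}$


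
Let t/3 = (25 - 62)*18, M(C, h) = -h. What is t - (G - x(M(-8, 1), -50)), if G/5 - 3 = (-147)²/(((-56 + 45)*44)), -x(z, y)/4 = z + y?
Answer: -767511/484 ≈ -1585.8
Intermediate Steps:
x(z, y) = -4*y - 4*z (x(z, y) = -4*(z + y) = -4*(y + z) = -4*y - 4*z)
G = -100785/484 (G = 15 + 5*((-147)²/(((-56 + 45)*44))) = 15 + 5*(21609/((-11*44))) = 15 + 5*(21609/(-484)) = 15 + 5*(21609*(-1/484)) = 15 + 5*(-21609/484) = 15 - 108045/484 = -100785/484 ≈ -208.23)
t = -1998 (t = 3*((25 - 62)*18) = 3*(-37*18) = 3*(-666) = -1998)
t - (G - x(M(-8, 1), -50)) = -1998 - (-100785/484 - (-4*(-50) - (-4))) = -1998 - (-100785/484 - (200 - 4*(-1))) = -1998 - (-100785/484 - (200 + 4)) = -1998 - (-100785/484 - 1*204) = -1998 - (-100785/484 - 204) = -1998 - 1*(-199521/484) = -1998 + 199521/484 = -767511/484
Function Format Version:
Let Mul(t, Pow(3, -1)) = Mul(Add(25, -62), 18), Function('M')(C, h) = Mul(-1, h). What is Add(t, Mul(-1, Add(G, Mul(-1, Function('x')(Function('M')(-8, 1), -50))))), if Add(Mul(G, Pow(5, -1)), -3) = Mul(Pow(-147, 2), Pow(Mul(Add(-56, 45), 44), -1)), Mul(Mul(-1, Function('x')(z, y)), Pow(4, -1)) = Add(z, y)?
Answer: Rational(-767511, 484) ≈ -1585.8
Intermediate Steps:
Function('x')(z, y) = Add(Mul(-4, y), Mul(-4, z)) (Function('x')(z, y) = Mul(-4, Add(z, y)) = Mul(-4, Add(y, z)) = Add(Mul(-4, y), Mul(-4, z)))
G = Rational(-100785, 484) (G = Add(15, Mul(5, Mul(Pow(-147, 2), Pow(Mul(Add(-56, 45), 44), -1)))) = Add(15, Mul(5, Mul(21609, Pow(Mul(-11, 44), -1)))) = Add(15, Mul(5, Mul(21609, Pow(-484, -1)))) = Add(15, Mul(5, Mul(21609, Rational(-1, 484)))) = Add(15, Mul(5, Rational(-21609, 484))) = Add(15, Rational(-108045, 484)) = Rational(-100785, 484) ≈ -208.23)
t = -1998 (t = Mul(3, Mul(Add(25, -62), 18)) = Mul(3, Mul(-37, 18)) = Mul(3, -666) = -1998)
Add(t, Mul(-1, Add(G, Mul(-1, Function('x')(Function('M')(-8, 1), -50))))) = Add(-1998, Mul(-1, Add(Rational(-100785, 484), Mul(-1, Add(Mul(-4, -50), Mul(-4, Mul(-1, 1))))))) = Add(-1998, Mul(-1, Add(Rational(-100785, 484), Mul(-1, Add(200, Mul(-4, -1)))))) = Add(-1998, Mul(-1, Add(Rational(-100785, 484), Mul(-1, Add(200, 4))))) = Add(-1998, Mul(-1, Add(Rational(-100785, 484), Mul(-1, 204)))) = Add(-1998, Mul(-1, Add(Rational(-100785, 484), -204))) = Add(-1998, Mul(-1, Rational(-199521, 484))) = Add(-1998, Rational(199521, 484)) = Rational(-767511, 484)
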